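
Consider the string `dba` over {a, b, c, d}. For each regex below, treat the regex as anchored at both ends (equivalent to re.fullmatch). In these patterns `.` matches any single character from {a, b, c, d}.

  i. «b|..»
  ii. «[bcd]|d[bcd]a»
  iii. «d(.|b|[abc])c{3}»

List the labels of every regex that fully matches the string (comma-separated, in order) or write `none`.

i → no match
ii → match
iii → no match — must end with `c`

ii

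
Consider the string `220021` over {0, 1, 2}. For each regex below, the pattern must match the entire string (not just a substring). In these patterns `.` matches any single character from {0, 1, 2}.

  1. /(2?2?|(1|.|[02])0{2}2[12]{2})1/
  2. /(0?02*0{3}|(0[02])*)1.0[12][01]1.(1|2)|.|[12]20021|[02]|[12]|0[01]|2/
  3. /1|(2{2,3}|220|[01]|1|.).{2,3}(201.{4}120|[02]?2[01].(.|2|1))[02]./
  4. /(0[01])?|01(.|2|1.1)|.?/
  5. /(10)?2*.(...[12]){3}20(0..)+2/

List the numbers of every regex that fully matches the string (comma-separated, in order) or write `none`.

2

1 → no match
2 → match
3 → no match
4 → no match
5 → no match — must end with `2`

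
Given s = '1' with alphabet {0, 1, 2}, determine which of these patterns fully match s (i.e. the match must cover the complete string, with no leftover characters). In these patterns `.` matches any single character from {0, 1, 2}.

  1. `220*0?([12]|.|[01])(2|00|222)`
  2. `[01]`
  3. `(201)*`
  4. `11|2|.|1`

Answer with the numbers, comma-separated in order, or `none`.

2, 4

1 → no match — must start with '22'
2 → match
3 → no match
4 → match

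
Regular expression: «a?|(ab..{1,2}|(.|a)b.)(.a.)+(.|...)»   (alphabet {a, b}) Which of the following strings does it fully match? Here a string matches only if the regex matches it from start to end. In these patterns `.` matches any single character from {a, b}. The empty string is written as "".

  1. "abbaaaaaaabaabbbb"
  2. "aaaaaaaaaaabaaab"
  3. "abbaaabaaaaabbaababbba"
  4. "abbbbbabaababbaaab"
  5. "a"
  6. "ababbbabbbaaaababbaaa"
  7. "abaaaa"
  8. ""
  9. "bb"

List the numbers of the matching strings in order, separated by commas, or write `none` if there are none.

1, 3, 5, 8

1 → match
2 → no match
3 → match
4 → no match
5. "a" → match
6 → no match
7. "abaaaa" → no match
8. "" → match
9. "bb" → no match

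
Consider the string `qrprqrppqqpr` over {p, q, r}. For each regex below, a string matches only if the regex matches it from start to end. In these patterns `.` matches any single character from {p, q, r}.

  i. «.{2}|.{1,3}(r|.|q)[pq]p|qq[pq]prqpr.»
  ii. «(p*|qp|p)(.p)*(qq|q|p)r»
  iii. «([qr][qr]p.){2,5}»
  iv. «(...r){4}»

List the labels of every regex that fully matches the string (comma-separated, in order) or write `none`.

i → no match
ii → no match
iii → match
iv → no match

iii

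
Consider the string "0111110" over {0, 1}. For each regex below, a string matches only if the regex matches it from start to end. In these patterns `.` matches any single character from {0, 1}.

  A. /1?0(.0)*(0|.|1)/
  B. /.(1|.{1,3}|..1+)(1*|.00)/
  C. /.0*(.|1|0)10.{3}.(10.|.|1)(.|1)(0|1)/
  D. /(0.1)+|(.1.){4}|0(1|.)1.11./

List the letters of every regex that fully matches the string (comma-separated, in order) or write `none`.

A → no match
B → no match
C → no match
D → match

D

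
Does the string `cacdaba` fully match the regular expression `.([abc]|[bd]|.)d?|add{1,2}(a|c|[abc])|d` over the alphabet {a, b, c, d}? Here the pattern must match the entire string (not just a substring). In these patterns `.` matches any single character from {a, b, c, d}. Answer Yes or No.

No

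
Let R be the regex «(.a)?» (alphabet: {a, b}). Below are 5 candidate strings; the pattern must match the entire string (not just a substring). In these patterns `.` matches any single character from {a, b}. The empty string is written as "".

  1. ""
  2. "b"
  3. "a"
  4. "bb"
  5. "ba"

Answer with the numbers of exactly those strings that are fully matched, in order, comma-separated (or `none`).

1, 5

1 → match
2 → no match
3 → no match
4 → no match
5 → match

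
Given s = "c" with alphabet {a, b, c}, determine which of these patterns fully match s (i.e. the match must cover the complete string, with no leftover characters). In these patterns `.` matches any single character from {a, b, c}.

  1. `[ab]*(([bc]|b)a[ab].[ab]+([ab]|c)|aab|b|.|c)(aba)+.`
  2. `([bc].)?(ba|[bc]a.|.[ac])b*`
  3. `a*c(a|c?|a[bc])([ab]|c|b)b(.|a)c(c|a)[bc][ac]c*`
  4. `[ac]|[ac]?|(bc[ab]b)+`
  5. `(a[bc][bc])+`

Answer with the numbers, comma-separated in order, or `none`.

4

1 → no match
2 → no match
3 → no match
4 → match
5 → no match — must start with "a"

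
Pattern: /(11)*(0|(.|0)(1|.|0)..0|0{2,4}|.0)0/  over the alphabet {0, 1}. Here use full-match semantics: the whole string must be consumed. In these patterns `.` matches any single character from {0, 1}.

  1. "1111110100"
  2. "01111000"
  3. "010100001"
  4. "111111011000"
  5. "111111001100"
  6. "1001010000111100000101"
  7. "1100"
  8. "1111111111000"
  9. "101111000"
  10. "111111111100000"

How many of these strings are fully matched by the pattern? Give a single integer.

1. "1111110100" → match
2. "01111000" → no match
3. "010100001" → no match — must end with "00"
4. "111111011000" → match
5. "111111001100" → match
6 → no match — must end with "00"
7. "1100" → match
8 → match
9. "101111000" → no match
10 → match
Total matched: 6

6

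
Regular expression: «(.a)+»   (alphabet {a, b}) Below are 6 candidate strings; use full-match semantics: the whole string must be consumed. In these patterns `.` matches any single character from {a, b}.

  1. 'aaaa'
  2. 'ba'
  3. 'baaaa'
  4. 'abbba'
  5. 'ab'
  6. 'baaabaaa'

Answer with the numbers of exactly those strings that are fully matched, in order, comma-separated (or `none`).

1, 2, 6

1 → match
2 → match
3 → no match
4 → no match
5 → no match — must end with 'a'
6 → match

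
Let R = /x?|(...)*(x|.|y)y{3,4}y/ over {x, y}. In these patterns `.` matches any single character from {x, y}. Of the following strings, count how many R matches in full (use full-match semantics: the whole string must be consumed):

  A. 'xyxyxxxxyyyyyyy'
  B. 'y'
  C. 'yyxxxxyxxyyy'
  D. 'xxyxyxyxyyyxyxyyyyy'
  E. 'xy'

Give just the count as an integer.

A → match
B → no match
C → no match
D → no match
E → no match
Total matched: 1

1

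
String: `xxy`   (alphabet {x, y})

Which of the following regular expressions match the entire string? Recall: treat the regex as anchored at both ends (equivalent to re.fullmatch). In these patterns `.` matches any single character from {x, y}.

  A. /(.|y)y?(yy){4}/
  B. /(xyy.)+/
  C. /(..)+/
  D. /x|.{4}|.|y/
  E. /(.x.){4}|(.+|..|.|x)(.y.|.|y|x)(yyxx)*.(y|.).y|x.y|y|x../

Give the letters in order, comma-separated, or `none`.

A → no match — must end with `yy`
B → no match — must start with `xyy`
C → no match
D → no match
E → match

E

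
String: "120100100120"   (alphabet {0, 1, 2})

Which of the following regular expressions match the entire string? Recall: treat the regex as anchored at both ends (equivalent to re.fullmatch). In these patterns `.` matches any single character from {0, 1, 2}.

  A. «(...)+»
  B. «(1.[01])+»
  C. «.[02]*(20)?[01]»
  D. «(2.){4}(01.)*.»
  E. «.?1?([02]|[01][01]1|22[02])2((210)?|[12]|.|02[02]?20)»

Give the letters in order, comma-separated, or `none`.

A, B

A → match
B → match
C → no match
D → no match — must start with "2"
E → no match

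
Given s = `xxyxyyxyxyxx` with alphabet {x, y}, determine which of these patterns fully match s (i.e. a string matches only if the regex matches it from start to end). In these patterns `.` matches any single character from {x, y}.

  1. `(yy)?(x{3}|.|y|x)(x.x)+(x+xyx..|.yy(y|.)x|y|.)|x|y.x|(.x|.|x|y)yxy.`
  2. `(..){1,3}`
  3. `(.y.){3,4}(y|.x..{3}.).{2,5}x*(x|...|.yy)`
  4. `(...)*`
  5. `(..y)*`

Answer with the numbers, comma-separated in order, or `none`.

4

1 → no match
2 → no match
3 → no match
4 → match
5 → no match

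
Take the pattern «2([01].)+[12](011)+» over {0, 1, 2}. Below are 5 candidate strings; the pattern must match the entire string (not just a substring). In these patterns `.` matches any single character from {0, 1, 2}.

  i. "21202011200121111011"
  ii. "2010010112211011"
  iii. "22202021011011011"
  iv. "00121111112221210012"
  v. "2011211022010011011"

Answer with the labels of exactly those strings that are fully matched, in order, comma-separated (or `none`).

i → no match
ii → no match
iii → no match
iv → no match — must start with "2"
v → no match

none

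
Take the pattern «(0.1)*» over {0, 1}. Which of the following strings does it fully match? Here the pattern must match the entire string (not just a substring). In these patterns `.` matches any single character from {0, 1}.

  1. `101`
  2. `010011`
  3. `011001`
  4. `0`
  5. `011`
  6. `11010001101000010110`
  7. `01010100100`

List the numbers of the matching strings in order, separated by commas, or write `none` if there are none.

3, 5

1 → no match
2 → no match
3 → match
4 → no match
5 → match
6 → no match
7 → no match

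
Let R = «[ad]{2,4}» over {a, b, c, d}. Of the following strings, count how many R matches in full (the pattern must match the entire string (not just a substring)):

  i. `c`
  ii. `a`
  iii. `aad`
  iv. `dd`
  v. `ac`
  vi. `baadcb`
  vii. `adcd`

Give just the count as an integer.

2

i. `c` → no match
ii. `a` → no match
iii. `aad` → match
iv. `dd` → match
v. `ac` → no match
vi. `baadcb` → no match
vii. `adcd` → no match
Total matched: 2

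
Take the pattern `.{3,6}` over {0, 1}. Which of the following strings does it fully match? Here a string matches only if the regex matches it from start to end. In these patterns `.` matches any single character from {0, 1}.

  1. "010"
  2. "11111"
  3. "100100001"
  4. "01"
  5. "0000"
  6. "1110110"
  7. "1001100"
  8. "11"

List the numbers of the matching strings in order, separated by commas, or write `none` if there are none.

1, 2, 5

1 → match
2 → match
3 → no match
4 → no match
5 → match
6 → no match
7 → no match
8 → no match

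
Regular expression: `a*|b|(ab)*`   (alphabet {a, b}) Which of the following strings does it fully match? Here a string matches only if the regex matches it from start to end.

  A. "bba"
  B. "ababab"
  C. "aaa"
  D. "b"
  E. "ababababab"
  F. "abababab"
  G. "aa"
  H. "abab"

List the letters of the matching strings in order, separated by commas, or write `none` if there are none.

B, C, D, E, F, G, H

A → no match
B → match
C → match
D → match
E → match
F → match
G → match
H → match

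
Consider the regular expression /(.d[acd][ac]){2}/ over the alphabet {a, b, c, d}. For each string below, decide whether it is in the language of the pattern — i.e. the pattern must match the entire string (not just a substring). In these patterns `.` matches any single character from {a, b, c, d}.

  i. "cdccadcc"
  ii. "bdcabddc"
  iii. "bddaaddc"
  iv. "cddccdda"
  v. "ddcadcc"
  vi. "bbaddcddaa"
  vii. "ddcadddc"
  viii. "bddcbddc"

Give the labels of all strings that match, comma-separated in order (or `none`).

i, ii, iii, iv, vii, viii

i → match
ii → match
iii → match
iv → match
v → no match
vi → no match
vii → match
viii → match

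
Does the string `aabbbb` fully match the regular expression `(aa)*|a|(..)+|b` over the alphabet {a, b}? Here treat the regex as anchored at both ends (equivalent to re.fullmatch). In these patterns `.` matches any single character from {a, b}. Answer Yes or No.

Yes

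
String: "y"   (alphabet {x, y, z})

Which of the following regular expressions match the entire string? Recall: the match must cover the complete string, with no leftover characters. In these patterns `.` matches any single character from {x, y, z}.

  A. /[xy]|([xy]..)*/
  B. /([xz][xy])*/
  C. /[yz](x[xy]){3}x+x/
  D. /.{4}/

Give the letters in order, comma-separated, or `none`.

A

A → match
B → no match
C → no match — must end with "xx"
D → no match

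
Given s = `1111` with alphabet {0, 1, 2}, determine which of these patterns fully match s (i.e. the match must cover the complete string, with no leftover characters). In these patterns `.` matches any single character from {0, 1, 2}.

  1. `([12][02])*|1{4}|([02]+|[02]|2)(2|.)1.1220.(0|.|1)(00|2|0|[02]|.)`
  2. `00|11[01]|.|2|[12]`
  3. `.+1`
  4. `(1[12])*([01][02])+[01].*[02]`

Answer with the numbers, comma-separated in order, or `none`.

1 → match
2 → no match
3 → match
4 → no match

1, 3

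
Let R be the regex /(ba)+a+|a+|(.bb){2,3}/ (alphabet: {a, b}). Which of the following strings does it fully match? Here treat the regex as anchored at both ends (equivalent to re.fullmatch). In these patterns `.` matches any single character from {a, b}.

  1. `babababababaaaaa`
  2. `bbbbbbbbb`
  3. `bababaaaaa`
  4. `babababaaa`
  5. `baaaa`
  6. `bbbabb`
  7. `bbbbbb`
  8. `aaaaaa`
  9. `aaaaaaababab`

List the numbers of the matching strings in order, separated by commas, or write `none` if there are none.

1, 2, 3, 4, 5, 6, 7, 8

1 → match
2. `bbbbbbbbb` → match
3. `bababaaaaa` → match
4. `babababaaa` → match
5. `baaaa` → match
6. `bbbabb` → match
7. `bbbbbb` → match
8. `aaaaaa` → match
9. `aaaaaaababab` → no match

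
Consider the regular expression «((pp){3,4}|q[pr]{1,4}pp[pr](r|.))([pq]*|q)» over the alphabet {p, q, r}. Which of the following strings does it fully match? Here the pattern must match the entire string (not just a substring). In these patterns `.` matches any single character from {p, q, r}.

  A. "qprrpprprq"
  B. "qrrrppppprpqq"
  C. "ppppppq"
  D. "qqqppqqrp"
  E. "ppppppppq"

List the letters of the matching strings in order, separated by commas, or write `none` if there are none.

C, E

A → no match
B → no match
C → match
D → no match
E → match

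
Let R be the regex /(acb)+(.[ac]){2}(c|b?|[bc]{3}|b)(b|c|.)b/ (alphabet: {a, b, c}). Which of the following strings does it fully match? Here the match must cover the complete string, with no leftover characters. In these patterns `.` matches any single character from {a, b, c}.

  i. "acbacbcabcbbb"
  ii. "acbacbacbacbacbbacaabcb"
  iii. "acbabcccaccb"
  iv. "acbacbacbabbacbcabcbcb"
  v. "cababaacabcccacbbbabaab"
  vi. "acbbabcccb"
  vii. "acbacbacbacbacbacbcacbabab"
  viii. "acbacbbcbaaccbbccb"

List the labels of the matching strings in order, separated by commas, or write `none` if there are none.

i → match
ii → no match
iii → no match
iv → no match
v → no match — must start with "acb"
vi → match
vii → no match
viii → no match

i, vi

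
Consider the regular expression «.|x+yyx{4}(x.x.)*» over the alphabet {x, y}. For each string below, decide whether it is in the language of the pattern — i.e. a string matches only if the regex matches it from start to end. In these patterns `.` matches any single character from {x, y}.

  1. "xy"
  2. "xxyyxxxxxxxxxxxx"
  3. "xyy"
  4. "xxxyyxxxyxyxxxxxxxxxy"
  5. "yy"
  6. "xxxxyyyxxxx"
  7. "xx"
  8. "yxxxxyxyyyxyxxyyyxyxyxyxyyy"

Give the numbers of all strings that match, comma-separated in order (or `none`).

2

1. "xy" → no match
2 → match
3. "xyy" → no match
4 → no match
5. "yy" → no match
6. "xxxxyyyxxxx" → no match
7. "xx" → no match
8 → no match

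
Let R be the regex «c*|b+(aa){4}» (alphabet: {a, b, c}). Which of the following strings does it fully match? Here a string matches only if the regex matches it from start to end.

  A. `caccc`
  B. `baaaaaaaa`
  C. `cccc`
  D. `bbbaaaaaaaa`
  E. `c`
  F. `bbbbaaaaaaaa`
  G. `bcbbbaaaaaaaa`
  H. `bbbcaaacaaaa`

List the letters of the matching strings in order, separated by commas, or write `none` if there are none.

A → no match
B → match
C → match
D → match
E → match
F → match
G → no match
H → no match

B, C, D, E, F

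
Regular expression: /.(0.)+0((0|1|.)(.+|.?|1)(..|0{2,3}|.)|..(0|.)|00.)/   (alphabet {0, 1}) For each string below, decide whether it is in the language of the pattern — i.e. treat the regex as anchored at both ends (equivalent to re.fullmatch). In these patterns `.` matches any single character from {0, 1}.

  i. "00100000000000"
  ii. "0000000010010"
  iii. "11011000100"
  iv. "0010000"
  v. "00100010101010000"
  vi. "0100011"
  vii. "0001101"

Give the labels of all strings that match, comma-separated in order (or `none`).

i, ii, iv, v

i → match
ii → match
iii. "11011000100" → no match
iv. "0010000" → match
v → match
vi. "0100011" → no match
vii. "0001101" → no match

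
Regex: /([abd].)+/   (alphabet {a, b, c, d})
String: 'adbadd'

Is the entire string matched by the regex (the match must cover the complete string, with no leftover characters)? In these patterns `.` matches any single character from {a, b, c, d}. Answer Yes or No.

Yes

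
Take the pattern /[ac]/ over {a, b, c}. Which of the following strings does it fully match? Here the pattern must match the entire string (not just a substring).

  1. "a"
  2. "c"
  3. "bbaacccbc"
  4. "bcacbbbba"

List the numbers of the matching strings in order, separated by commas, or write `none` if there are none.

1, 2

1 → match
2 → match
3 → no match
4 → no match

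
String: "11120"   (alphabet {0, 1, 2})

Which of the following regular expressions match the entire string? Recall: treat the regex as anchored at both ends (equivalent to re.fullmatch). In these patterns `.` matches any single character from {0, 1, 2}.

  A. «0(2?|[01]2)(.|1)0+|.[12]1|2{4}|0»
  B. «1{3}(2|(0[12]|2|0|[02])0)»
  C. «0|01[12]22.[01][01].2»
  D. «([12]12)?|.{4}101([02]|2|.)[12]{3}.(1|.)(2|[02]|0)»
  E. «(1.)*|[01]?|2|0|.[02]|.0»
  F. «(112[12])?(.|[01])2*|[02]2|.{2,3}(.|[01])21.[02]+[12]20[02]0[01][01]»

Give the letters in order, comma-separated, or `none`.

A → no match
B → match
C → no match
D → no match
E → no match
F → no match

B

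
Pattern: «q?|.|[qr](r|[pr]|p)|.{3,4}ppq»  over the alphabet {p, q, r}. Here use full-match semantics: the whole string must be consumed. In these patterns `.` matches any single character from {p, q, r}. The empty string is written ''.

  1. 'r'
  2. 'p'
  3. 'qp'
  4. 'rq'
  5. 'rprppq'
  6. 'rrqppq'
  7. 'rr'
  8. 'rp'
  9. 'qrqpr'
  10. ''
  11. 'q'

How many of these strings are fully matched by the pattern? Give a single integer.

1 → match
2 → match
3 → match
4 → no match
5 → match
6 → match
7 → match
8 → match
9 → no match
10 → match
11 → match
Total matched: 9

9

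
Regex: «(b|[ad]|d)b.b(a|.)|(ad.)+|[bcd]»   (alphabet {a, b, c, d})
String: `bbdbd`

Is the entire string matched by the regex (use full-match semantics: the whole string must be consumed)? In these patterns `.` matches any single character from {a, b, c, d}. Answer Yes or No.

Yes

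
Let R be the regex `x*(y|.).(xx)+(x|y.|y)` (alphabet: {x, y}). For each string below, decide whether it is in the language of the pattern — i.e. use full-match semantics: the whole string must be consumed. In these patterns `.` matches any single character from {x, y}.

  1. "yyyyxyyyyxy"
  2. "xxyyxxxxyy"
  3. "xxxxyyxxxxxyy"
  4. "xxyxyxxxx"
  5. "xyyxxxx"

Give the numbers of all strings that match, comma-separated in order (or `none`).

2

1 → no match
2 → match
3 → no match
4 → no match
5 → no match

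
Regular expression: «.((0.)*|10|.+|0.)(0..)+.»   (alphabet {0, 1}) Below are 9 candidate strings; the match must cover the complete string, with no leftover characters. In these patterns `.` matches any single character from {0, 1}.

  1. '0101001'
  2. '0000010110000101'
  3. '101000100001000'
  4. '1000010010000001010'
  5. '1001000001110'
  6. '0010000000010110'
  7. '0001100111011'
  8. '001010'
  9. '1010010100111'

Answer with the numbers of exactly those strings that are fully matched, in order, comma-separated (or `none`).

2, 6, 9

1 → no match
2 → match
3 → no match
4 → no match
5 → no match
6 → match
7 → no match
8 → no match
9 → match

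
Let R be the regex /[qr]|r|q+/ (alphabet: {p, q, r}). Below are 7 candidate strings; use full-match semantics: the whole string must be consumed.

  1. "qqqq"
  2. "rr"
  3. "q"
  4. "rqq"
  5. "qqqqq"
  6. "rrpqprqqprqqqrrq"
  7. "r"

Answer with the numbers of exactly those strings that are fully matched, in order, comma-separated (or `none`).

1. "qqqq" → match
2. "rr" → no match
3. "q" → match
4. "rqq" → no match
5. "qqqqq" → match
6 → no match
7. "r" → match

1, 3, 5, 7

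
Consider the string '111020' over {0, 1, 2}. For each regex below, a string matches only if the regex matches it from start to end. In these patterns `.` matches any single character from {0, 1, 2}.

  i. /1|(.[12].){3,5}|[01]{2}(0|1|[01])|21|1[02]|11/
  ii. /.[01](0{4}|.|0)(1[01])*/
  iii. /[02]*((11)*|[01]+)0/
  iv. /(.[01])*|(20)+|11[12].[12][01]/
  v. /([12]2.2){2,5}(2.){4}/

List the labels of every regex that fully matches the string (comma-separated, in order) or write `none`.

iv

i → no match
ii → no match
iii → no match
iv → match
v → no match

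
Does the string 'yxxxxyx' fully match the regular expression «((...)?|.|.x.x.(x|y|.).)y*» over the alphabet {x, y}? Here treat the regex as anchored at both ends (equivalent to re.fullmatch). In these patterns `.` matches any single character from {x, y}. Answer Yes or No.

Yes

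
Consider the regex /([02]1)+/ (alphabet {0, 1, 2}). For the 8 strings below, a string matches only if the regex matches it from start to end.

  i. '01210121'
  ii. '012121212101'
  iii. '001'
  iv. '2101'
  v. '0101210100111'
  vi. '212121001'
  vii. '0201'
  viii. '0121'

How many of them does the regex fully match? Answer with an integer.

i → match
ii → match
iii → no match
iv → match
v → no match
vi → no match
vii → no match
viii → match
Total matched: 4

4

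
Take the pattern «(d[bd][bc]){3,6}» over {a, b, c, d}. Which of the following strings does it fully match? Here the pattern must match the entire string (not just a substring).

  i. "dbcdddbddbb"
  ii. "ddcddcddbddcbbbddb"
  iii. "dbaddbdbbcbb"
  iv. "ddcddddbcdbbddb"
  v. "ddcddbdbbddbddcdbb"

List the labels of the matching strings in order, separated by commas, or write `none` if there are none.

i → no match
ii → no match
iii → no match
iv → no match
v → match

v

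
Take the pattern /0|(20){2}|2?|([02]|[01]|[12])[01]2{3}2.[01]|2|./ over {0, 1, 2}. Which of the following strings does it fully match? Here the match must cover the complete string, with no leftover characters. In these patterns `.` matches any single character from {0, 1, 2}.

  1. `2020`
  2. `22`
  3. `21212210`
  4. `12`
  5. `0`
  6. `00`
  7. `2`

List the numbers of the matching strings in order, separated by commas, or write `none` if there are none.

1. `2020` → match
2. `22` → no match
3. `21212210` → no match
4. `12` → no match
5. `0` → match
6. `00` → no match
7. `2` → match

1, 5, 7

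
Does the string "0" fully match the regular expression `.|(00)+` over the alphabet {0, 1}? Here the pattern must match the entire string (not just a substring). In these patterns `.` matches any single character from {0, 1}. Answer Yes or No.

Yes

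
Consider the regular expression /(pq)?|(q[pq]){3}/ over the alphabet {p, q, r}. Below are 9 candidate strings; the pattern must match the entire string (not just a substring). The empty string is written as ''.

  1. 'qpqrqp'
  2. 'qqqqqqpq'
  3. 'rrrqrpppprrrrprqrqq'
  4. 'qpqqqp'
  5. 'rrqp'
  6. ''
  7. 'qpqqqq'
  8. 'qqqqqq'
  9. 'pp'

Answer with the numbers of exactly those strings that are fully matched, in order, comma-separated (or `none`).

1 → no match
2 → no match
3 → no match
4 → match
5 → no match
6 → match
7 → match
8 → match
9 → no match

4, 6, 7, 8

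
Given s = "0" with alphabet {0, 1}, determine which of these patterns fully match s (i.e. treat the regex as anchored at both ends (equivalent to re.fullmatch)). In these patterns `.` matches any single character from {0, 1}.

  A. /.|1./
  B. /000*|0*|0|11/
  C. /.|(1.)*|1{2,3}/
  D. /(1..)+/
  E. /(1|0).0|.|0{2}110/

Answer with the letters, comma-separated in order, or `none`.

A → match
B → match
C → match
D → no match — must start with "1"
E → match

A, B, C, E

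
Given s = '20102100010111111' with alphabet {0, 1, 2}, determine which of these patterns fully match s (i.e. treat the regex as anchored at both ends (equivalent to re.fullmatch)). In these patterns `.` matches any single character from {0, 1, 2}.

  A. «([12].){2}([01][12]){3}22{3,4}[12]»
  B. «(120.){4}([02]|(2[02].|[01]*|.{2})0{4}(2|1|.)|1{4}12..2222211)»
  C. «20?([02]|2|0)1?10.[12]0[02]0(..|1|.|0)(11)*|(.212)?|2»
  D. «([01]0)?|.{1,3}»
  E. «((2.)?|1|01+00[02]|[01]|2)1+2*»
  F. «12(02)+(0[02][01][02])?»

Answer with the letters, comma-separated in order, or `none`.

C

A → no match
B → no match — must start with '120'
C → match
D → no match
E → no match
F → no match — must start with '1202'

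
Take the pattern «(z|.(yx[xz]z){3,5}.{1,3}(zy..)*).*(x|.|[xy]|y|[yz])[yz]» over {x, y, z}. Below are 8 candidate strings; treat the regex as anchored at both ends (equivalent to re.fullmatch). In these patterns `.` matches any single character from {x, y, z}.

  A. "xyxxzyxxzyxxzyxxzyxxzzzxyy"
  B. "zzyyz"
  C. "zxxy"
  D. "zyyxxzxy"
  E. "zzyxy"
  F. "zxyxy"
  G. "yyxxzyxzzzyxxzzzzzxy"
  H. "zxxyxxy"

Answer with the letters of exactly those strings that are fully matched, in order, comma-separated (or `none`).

A, B, C, D, E, F, H

A → match
B → match
C → match
D → match
E → match
F → match
G → no match
H → match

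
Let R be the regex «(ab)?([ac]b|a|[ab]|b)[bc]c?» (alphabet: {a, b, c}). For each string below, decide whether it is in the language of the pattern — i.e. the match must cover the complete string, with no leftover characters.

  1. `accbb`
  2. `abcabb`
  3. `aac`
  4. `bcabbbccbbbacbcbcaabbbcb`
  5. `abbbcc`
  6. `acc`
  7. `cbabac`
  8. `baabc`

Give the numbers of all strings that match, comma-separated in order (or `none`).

6

1 → no match
2 → no match
3 → no match
4 → no match
5 → no match
6 → match
7 → no match
8 → no match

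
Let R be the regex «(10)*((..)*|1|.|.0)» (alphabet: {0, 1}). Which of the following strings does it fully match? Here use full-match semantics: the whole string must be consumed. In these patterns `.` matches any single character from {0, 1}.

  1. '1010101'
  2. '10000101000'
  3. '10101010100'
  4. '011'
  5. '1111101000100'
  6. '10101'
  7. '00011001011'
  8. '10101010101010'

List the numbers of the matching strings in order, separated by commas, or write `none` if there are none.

1, 3, 6, 8

1 → match
2 → no match
3 → match
4 → no match
5 → no match
6 → match
7 → no match
8 → match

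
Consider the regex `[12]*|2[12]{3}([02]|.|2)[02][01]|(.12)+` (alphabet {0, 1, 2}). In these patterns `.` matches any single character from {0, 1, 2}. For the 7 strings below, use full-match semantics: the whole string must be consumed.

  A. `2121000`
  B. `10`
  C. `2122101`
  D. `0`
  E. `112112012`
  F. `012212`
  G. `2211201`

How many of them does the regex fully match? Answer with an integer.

5

A. `2121000` → match
B. `10` → no match
C. `2122101` → match
D. `0` → no match
E. `112112012` → match
F. `012212` → match
G. `2211201` → match
Total matched: 5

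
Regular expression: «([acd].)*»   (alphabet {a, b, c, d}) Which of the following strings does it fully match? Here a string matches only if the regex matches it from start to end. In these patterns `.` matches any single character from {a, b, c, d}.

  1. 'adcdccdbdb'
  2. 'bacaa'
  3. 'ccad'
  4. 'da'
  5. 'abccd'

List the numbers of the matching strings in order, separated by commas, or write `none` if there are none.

1 → match
2 → no match
3 → match
4 → match
5 → no match

1, 3, 4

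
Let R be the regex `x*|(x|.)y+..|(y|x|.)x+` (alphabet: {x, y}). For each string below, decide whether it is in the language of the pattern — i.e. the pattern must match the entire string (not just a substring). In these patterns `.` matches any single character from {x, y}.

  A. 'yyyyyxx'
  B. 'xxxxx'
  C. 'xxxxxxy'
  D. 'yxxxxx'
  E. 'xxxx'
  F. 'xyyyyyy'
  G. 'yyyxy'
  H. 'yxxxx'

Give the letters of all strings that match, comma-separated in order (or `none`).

A, B, D, E, F, G, H

A → match
B → match
C → no match
D → match
E → match
F → match
G → match
H → match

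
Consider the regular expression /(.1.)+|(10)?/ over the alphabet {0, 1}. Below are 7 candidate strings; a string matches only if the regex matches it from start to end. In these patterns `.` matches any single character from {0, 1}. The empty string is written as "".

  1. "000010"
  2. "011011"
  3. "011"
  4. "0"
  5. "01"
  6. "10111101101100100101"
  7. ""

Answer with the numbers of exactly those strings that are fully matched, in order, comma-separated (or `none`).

1 → no match
2 → match
3 → match
4 → no match
5 → no match
6 → no match
7 → match

2, 3, 7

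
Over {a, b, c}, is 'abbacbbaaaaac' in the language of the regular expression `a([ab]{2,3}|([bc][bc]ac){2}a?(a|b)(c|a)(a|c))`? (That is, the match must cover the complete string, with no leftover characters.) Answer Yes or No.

No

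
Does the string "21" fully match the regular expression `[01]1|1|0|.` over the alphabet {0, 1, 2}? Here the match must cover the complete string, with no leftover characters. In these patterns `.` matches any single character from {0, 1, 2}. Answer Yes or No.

No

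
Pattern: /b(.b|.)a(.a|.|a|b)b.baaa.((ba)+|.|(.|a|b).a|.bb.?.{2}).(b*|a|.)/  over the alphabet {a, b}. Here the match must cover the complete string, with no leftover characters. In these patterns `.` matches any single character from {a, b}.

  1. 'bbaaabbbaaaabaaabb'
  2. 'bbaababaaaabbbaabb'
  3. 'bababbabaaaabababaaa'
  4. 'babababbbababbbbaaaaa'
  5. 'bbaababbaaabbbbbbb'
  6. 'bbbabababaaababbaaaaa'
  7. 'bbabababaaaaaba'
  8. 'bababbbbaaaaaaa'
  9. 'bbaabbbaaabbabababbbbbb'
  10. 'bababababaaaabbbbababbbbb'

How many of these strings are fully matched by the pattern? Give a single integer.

1 → match
2 → match
3 → match
4 → no match
5 → no match
6 → match
7 → match
8 → match
9 → match
10 → match
Total matched: 8

8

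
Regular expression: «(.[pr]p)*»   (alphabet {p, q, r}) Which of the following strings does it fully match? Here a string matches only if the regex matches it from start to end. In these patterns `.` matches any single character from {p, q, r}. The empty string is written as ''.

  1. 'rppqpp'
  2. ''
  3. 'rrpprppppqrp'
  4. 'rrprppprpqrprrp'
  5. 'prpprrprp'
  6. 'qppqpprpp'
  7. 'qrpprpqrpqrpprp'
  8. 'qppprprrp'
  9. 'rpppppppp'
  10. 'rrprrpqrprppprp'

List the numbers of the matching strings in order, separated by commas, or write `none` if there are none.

1, 2, 3, 4, 6, 7, 8, 9, 10

1. 'rppqpp' → match
2. '' → match
3. 'rrpprppppqrp' → match
4 → match
5. 'prpprrprp' → no match
6. 'qppqpprpp' → match
7 → match
8. 'qppprprrp' → match
9. 'rpppppppp' → match
10 → match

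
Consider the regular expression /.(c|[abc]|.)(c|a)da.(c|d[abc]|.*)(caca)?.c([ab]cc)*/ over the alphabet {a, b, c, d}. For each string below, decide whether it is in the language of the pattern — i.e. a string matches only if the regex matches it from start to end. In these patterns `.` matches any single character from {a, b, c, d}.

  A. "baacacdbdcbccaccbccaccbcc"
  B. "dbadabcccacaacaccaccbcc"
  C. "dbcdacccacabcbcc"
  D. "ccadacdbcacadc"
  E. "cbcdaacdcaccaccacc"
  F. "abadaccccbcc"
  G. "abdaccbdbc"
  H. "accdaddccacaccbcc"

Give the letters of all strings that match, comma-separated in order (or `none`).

B, C, D, E, F, H

A → no match
B → match
C → match
D → match
E → match
F → match
G → no match
H → match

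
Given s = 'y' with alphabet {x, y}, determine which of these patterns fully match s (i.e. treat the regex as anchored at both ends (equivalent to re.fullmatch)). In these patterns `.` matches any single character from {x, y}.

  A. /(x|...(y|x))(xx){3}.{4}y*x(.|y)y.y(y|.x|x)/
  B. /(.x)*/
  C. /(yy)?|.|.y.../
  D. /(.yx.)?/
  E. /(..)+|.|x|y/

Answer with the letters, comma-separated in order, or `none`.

C, E

A → no match
B → no match
C → match
D → no match
E → match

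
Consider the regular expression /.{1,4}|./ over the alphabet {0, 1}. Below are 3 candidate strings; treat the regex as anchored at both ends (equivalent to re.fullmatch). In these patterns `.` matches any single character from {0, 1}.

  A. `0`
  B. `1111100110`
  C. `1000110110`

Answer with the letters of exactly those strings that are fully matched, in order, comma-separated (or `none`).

A

A → match
B → no match
C → no match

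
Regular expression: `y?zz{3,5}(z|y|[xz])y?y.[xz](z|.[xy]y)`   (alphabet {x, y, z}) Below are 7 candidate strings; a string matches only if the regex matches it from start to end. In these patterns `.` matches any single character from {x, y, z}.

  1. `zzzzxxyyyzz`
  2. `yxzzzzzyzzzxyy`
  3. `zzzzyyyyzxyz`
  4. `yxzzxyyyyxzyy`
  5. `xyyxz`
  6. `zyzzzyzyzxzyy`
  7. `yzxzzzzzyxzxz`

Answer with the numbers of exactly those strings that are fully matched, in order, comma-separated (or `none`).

none

1. `zzzzxxyyyzz` → no match
2 → no match
3. `zzzzyyyyzxyz` → no match
4 → no match
5. `xyyxz` → no match
6 → no match
7 → no match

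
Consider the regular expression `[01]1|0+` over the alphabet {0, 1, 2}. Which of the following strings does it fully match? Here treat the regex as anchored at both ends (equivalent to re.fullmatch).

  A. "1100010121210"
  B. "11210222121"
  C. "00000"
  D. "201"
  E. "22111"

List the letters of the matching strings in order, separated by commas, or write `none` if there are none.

C

A → no match
B → no match
C → match
D → no match
E → no match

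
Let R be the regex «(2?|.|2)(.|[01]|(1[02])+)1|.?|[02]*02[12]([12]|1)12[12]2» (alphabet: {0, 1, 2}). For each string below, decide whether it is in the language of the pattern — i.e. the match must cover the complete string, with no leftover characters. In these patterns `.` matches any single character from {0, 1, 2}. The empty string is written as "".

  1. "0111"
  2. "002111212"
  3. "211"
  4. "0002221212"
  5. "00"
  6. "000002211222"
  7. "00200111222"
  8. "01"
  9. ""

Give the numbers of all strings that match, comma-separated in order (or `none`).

2, 3, 4, 6, 8, 9

1 → no match
2 → match
3 → match
4 → match
5 → no match
6 → match
7 → no match
8 → match
9 → match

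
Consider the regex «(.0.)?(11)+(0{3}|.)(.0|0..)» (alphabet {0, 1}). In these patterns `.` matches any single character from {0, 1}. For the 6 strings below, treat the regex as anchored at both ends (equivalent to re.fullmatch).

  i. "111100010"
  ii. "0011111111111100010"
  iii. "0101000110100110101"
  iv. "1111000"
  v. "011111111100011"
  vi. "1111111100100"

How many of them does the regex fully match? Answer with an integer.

2

i → match
ii → no match
iii → no match
iv → match
v → no match
vi → no match
Total matched: 2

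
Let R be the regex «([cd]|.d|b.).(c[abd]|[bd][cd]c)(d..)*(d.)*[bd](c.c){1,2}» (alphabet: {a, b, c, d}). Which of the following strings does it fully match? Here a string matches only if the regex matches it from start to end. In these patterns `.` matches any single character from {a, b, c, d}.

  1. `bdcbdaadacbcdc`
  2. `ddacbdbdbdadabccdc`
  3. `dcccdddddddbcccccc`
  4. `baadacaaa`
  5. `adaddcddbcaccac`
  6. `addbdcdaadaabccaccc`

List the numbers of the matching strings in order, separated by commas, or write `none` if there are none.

5

1 → no match
2 → no match
3 → no match
4 → no match — must end with `c`
5 → match
6 → no match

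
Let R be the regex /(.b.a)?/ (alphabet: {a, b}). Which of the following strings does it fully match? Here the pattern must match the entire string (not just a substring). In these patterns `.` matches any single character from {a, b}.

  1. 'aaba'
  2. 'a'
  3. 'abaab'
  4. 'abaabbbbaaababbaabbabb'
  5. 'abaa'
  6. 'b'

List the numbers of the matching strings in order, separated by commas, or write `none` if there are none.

5

1 → no match
2 → no match
3 → no match
4 → no match
5 → match
6 → no match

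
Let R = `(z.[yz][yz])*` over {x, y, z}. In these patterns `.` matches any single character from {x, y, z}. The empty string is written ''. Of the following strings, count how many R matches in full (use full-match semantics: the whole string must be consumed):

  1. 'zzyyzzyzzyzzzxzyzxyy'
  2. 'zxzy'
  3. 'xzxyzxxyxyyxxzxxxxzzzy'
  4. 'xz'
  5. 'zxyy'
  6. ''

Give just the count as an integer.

1 → match
2 → match
3 → no match
4 → no match
5 → match
6 → match
Total matched: 4

4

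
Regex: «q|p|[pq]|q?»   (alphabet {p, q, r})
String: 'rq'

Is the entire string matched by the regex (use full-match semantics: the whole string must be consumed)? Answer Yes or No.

No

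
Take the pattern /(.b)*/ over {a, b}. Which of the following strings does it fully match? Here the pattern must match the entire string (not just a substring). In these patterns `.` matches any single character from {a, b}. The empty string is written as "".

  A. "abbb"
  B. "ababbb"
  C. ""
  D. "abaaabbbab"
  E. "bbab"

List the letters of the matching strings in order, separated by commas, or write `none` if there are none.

A → match
B → match
C → match
D → no match
E → match

A, B, C, E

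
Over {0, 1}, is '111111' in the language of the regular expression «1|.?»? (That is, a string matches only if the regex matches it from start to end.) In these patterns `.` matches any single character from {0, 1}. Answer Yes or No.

No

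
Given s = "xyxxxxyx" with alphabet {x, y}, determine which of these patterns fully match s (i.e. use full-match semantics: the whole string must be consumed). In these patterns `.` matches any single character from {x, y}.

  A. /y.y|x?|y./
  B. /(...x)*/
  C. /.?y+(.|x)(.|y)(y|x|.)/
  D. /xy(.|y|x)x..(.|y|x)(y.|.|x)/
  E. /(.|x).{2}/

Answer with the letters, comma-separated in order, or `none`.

B, D

A → no match
B → match
C → no match
D → match
E → no match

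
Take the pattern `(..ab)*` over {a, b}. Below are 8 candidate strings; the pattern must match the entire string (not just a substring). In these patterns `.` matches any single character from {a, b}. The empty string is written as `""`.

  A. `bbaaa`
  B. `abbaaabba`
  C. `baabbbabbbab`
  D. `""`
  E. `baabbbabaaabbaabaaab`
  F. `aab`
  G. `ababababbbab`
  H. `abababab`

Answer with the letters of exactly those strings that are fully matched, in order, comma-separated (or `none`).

C, D, E, G, H

A → no match
B → no match
C → match
D → match
E → match
F → no match
G → match
H → match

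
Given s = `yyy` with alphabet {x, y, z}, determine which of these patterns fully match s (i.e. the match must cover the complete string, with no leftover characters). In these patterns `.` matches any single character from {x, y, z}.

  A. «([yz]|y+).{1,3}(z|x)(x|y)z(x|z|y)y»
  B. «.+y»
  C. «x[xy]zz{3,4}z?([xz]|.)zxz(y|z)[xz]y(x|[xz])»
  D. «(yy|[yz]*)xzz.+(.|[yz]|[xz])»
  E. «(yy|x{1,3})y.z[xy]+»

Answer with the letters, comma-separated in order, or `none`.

B

A → no match
B → match
C → no match — must start with `x`
D → no match
E → no match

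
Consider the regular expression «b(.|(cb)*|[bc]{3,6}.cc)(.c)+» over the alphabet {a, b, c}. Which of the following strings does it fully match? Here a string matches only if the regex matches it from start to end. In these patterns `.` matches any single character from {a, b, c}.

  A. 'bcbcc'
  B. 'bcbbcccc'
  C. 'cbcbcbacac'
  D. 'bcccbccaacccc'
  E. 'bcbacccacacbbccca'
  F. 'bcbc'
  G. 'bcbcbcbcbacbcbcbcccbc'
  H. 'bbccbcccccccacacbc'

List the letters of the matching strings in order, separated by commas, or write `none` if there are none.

A, F, G, H

A. 'bcbcc' → match
B. 'bcbbcccc' → no match
C. 'cbcbcbacac' → no match — must start with 'b'
D → no match
E → no match — must end with 'c'
F. 'bcbc' → match
G → match
H → match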